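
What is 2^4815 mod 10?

Last digits of 2^n: 2, 4, 8, 6 (period 4).
4815 mod 4 = 3, so the last digit matches 2^3 = 8.

8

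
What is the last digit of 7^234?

9

Powers of 7 mod 10 repeat with period 4: 7, 9, 3, 1.
234 mod 4 = 2, so the last digit matches 7^2 = 9.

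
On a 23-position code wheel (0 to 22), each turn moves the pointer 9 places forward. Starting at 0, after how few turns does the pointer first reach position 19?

20

The inverse of 9 mod 23 is 18 (since 9·18 = 162 ≡ 1).
So x ≡ 18·19 = 342 ≡ 20 (mod 23).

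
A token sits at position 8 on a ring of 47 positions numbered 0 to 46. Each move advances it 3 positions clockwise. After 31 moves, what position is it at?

7

31·3 = 93.
Dividing 93 by 47 gives quotient 1 and remainder 46.
(8 + 46) mod 47 = 7.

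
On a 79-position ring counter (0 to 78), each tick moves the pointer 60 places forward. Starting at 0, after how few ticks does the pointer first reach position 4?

58

The inverse of 60 mod 79 is 54 (since 60·54 = 3240 ≡ 1).
Multiplying both sides by 54: x ≡ 54·4 = 216 ≡ 58 (mod 79).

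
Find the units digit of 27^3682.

Last digits of 7^n: 7, 9, 3, 1 (period 4).
3682 mod 4 = 2, so the last digit matches 7^2 = 9.

9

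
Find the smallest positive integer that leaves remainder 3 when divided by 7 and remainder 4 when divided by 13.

17

x ≡ 3 (mod 7) gives x ∈ {3, 10, 17}.
The first of these with x mod 13 = 4 is 17.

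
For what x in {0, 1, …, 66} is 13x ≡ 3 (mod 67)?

26

The inverse of 13 mod 67 is 31 (since 13·31 = 403 ≡ 1).
Multiplying both sides by 31: x ≡ 31·3 = 93 ≡ 26 (mod 67).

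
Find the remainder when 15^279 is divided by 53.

24

Square-and-reduce mod 53: 15^1≡15, 15^2≡13, 15^4≡10, 15^8≡47, 15^16≡36, 15^32≡24, 15^64≡46, 15^128≡49, 15^256≡16.
Since 279 = 1 + 2 + 4 + 16 + 256 in binary, 15^279 ≡ 15·13·10·36·16 ≡ 24 (mod 53).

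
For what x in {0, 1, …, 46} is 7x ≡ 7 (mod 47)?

1

7⁻¹ ≡ 27 (mod 47) because 7·27 = 189 = 4·47 + 1.
Multiplying both sides by 27: x ≡ 27·7 = 189 ≡ 1 (mod 47).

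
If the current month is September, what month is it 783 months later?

December

Dividing 783 by 12 gives quotient 65 and remainder 3.
September + 3 months → December.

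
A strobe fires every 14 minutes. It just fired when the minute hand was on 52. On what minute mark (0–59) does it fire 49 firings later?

49·14 = 686.
686 = 11·60 + 26, so 686 mod 60 = 26.
(52 + 26) mod 60 = 18.

18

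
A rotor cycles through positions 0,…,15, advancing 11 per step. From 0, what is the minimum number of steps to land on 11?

1

11⁻¹ ≡ 3 (mod 16) because 11·3 = 33 = 2·16 + 1.
Multiplying both sides by 3: x ≡ 3·11 = 33 ≡ 1 (mod 16).
Check: 11·1 = 11 = 0·16 + 11.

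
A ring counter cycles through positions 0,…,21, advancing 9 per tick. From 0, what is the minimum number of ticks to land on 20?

The inverse of 9 mod 22 is 5 (since 9·5 = 45 ≡ 1).
Multiplying both sides by 5: x ≡ 5·20 = 100 ≡ 12 (mod 22).
Check: 9·12 = 108 = 4·22 + 20.

12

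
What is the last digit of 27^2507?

3

Powers of 7 mod 10 repeat with period 4: 7, 9, 3, 1.
2507 leaves remainder 3 on division by 4, so 27^2507 ends in 3.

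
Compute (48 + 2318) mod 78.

Dividing 2318 by 78 gives quotient 29 and remainder 56.
(48 + 56) mod 78 = 26.

26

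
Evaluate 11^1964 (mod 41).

Square-and-reduce mod 41: 11^1≡11, 11^2≡39, 11^4≡4, 11^8≡16, 11^16≡10, 11^32≡18, 11^64≡37, 11^128≡16, 11^256≡10, 11^512≡18, 11^1024≡37.
Since 1964 = 4 + 8 + 32 + 128 + 256 + 512 + 1024 in binary, 11^1964 ≡ 4·16·18·16·10·18·37 ≡ 4 (mod 41).

4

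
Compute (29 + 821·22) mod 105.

31

821·22 = 18062.
Dividing 18062 by 105 gives quotient 172 and remainder 2.
(29 + 2) mod 105 = 31.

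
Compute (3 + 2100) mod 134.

2100 − 15·134 = 90, so 2100 ≡ 90 (mod 134).
(3 + 90) mod 134 = 93.

93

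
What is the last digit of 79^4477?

9

The units digit of 79^n cycles with period 2: 9, 1, …
4477 leaves remainder 1 on division by 2, so 79^4477 ends in 9.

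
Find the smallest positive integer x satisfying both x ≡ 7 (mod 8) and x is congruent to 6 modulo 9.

x ≡ 7 (mod 8) gives x ∈ {7, 15}.
The first of these with x mod 9 = 6 is 15.

15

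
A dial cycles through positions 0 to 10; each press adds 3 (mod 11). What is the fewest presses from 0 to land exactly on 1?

4

11 = 3·3 + 2
3 = 1·2 + 1
2 = 2·1 + 0
Back-substituting gives 3·4 ≡ 1 (mod 11).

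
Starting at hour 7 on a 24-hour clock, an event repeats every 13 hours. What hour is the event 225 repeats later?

4

225·13 = 2925.
Dividing 2925 by 24 gives quotient 121 and remainder 21.
(7 + 21) mod 24 = 4.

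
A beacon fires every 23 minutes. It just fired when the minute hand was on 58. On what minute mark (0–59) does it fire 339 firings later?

339·23 = 7797.
7797 − 129·60 = 57, so 7797 ≡ 57 (mod 60).
(58 + 57) mod 60 = 55.

55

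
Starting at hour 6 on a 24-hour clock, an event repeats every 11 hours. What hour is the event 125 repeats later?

13

125·11 = 1375.
Dividing 1375 by 24 gives quotient 57 and remainder 7.
(6 + 7) mod 24 = 13.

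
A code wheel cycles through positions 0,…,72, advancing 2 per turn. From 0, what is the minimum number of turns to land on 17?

2⁻¹ ≡ 37 (mod 73) because 2·37 = 74 = 1·73 + 1.
Multiplying both sides by 37: x ≡ 37·17 = 629 ≡ 45 (mod 73).

45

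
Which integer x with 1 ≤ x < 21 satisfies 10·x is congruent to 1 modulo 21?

21 = 2·10 + 1
10 = 10·1 + 0
Back-substituting gives 10·19 ≡ 1 (mod 21).

19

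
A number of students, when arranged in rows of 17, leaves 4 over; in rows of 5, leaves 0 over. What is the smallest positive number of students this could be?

x ≡ 0 (mod 5) gives x ∈ {0, 5, 10, 15, 20, 25, 30, 35, …}.
The first of these with x mod 17 = 4 is 55.

55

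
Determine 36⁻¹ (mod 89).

47

89 = 2·36 + 17
36 = 2·17 + 2
17 = 8·2 + 1
2 = 2·1 + 0
Back-substituting gives 36·47 ≡ 1 (mod 89).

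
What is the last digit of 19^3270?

Last digits of 9^n: 9, 1 (period 2).
3270 mod 2 = 0, so the last digit matches 9^2 = 1.

1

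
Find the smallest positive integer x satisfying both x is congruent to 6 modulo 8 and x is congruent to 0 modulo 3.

6

x ≡ 0 (mod 3) gives x ∈ {0, 3, 6}.
The first of these with x mod 8 = 6 is 6.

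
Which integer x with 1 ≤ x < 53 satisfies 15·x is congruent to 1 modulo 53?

46

53 = 3·15 + 8
15 = 1·8 + 7
8 = 1·7 + 1
7 = 7·1 + 0
Back-substituting gives 15·46 ≡ 1 (mod 53).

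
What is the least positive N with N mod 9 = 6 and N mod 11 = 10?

x ≡ 6 (mod 9) gives x ∈ {6, 15, 24, 33, 42, 51, 60, 69, …}.
The first of these with x mod 11 = 10 is 87.

87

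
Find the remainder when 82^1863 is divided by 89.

74

By repeated squaring mod 89: 82^1≡82, 82^2≡49, 82^4≡87, 82^8≡4, 82^16≡16, 82^32≡78, 82^64≡32, 82^128≡45, 82^256≡67, 82^512≡39, 82^1024≡8.
Since 1863 = 1 + 2 + 4 + 64 + 256 + 512 + 1024 in binary, 82^1863 ≡ 82·49·87·32·67·39·8 ≡ 74 (mod 89).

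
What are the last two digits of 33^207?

77

Successive squares of 33 mod 100: 33^1≡33, 33^2≡89, 33^4≡21, 33^8≡41, 33^16≡81, 33^32≡61, 33^64≡21, 33^128≡41.
Since 207 = 1 + 2 + 4 + 8 + 64 + 128 in binary, 33^207 ≡ 33·89·21·41·21·41 ≡ 77 (mod 100).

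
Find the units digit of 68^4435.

The units digit of 68^n cycles with period 4: 8, 4, 2, 6, …
4435 leaves remainder 3 on division by 4, so 68^4435 ends in 2.

2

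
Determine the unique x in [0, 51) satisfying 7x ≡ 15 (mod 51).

24

The inverse of 7 mod 51 is 22 (since 7·22 = 154 ≡ 1).
So x ≡ 22·15 = 330 ≡ 24 (mod 51).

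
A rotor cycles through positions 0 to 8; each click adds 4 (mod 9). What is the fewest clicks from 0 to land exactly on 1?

9 = 2·4 + 1
4 = 4·1 + 0
Back-substituting gives 4·7 ≡ 1 (mod 9).

7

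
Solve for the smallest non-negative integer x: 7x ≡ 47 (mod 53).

37

The inverse of 7 mod 53 is 38 (since 7·38 = 266 ≡ 1).
So x ≡ 38·47 = 1786 ≡ 37 (mod 53).
Check: 7·37 = 259 = 4·53 + 47.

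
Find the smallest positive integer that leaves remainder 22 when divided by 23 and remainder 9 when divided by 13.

22

x ≡ 9 (mod 13) gives x ∈ {9, 22}.
The first of these with x mod 23 = 22 is 22.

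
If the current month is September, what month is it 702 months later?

March

702 = 58·12 + 6, so 702 mod 12 = 6.
September + 6 months → March.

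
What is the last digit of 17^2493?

7

Last digits of 7^n: 7, 9, 3, 1 (period 4).
2493 mod 4 = 1, so the last digit matches 7^1 = 7.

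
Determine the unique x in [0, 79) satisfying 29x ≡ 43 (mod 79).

26

The inverse of 29 mod 79 is 30 (since 29·30 = 870 ≡ 1).
So x ≡ 30·43 = 1290 ≡ 26 (mod 79).
Check: 29·26 = 754 = 9·79 + 43.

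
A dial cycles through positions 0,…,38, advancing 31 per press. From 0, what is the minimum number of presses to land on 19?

22

31⁻¹ ≡ 34 (mod 39) because 31·34 = 1054 = 27·39 + 1.
Multiplying both sides by 34: x ≡ 34·19 = 646 ≡ 22 (mod 39).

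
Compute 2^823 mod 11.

8

Successive squares of 2 mod 11: 2^1≡2, 2^2≡4, 2^4≡5, 2^8≡3, 2^16≡9, 2^32≡4, 2^64≡5, 2^128≡3, 2^256≡9, 2^512≡4.
823 = 1 + 2 + 4 + 16 + 32 + 256 + 512, so 2^823 ≡ 2·4·5·9·4·9·4 ≡ 8 (mod 11).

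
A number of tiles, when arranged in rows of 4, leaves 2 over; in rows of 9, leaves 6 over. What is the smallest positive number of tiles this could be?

6

Since 9·1 ≡ 1 (mod 4), take x = 6 + 9·((2−6)·1 mod 4) = 6 + 9·0 = 6.
Check: 6 mod 4 = 2, 6 mod 9 = 6.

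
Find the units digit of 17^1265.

7

Last digits of 7^n: 7, 9, 3, 1 (period 4).
1265 mod 4 = 1, so the last digit matches 7^1 = 7.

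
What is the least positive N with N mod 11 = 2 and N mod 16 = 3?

35

Since 16·9 ≡ 1 (mod 11), take x = 3 + 16·((2−3)·9 mod 11) = 3 + 16·2 = 35.
Check: 35 mod 11 = 2, 35 mod 16 = 3.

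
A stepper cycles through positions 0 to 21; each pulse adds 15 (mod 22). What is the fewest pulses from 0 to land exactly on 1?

3

22 = 1·15 + 7
15 = 2·7 + 1
7 = 7·1 + 0
Back-substituting gives 15·3 ≡ 1 (mod 22).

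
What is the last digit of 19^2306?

Last digits of 9^n: 9, 1 (period 2).
2306 leaves remainder 0 on division by 2, so 19^2306 ends in 1.

1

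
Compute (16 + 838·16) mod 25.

24

838·16 = 13408.
13408 − 536·25 = 8, so 13408 ≡ 8 (mod 25).
(16 + 8) mod 25 = 24.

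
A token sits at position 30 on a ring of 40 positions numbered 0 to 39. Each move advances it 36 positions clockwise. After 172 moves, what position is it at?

22

172·36 = 6192.
Dividing 6192 by 40 gives quotient 154 and remainder 32.
(30 + 32) mod 40 = 22.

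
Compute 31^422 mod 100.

By repeated squaring mod 100: 31^1≡31, 31^2≡61, 31^4≡21, 31^8≡41, 31^16≡81, 31^32≡61, 31^64≡21, 31^128≡41, 31^256≡81.
422 = 2 + 4 + 32 + 128 + 256, so 31^422 ≡ 61·21·61·41·81 ≡ 61 (mod 100).

61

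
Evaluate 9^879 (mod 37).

10

By repeated squaring mod 37: 9^1≡9, 9^2≡7, 9^4≡12, 9^8≡33, 9^16≡16, 9^32≡34, 9^64≡9, 9^128≡7, 9^256≡12, 9^512≡33.
Since 879 = 1 + 2 + 4 + 8 + 32 + 64 + 256 + 512 in binary, 9^879 ≡ 9·7·12·33·34·9·12·33 ≡ 10 (mod 37).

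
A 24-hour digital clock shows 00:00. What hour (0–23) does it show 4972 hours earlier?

4972 mod 24 = 4 (since 207·24 = 4968).
(0 − 4) mod 24 = 20.

20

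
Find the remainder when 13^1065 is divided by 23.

Square-and-reduce mod 23: 13^1≡13, 13^2≡8, 13^4≡18, 13^8≡2, 13^16≡4, 13^32≡16, 13^64≡3, 13^128≡9, 13^256≡12, 13^512≡6, 13^1024≡13.
1065 = 1 + 8 + 32 + 1024, so 13^1065 ≡ 13·2·16·13 ≡ 3 (mod 23).

3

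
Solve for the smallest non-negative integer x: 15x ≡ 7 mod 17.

The inverse of 15 mod 17 is 8 (since 15·8 = 120 ≡ 1).
Multiplying both sides by 8: x ≡ 8·7 = 56 ≡ 5 (mod 17).
Check: 15·5 = 75 = 4·17 + 7.

5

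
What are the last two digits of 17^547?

73

Square-and-reduce mod 100: 17^1≡17, 17^2≡89, 17^4≡21, 17^8≡41, 17^16≡81, 17^32≡61, 17^64≡21, 17^128≡41, 17^256≡81, 17^512≡61.
Since 547 = 1 + 2 + 32 + 512 in binary, 17^547 ≡ 17·89·61·61 ≡ 73 (mod 100).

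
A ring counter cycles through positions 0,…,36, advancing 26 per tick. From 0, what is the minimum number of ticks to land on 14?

29

The inverse of 26 mod 37 is 10 (since 26·10 = 260 ≡ 1).
So x ≡ 10·14 = 140 ≡ 29 (mod 37).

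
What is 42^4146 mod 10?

4

Powers of 2 mod 10 repeat with period 4: 2, 4, 8, 6.
4146 mod 4 = 2, so the last digit matches 2^2 = 4.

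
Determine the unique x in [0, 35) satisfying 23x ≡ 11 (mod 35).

23⁻¹ ≡ 32 (mod 35) because 23·32 = 736 = 21·35 + 1.
Multiplying both sides by 32: x ≡ 32·11 = 352 ≡ 2 (mod 35).

2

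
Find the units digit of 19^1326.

1

Last digits of 9^n: 9, 1 (period 2).
1326 leaves remainder 0 on division by 2, so 19^1326 ends in 1.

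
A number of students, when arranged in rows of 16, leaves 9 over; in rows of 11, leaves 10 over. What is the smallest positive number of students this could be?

153

Since 11·3 ≡ 1 (mod 16), take x = 10 + 11·((9−10)·3 mod 16) = 10 + 11·13 = 153.
Check: 153 mod 16 = 9, 153 mod 11 = 10.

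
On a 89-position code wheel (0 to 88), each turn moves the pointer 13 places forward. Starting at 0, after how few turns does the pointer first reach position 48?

The inverse of 13 mod 89 is 48 (since 13·48 = 624 ≡ 1).
So x ≡ 48·48 = 2304 ≡ 79 (mod 89).
Check: 13·79 = 1027 = 11·89 + 48.

79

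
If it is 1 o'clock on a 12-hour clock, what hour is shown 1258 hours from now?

Dividing 1258 by 12 gives quotient 104 and remainder 10.
1 + 10 → 11 on a 12-hour dial.

11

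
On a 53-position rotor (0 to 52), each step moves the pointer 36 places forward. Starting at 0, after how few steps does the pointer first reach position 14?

36⁻¹ ≡ 28 (mod 53) because 36·28 = 1008 = 19·53 + 1.
Multiplying both sides by 28: x ≡ 28·14 = 392 ≡ 21 (mod 53).
Check: 36·21 = 756 = 14·53 + 14.

21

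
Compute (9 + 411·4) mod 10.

3

411·4 = 1644.
1644 − 164·10 = 4, so 1644 ≡ 4 (mod 10).
(9 + 4) mod 10 = 3.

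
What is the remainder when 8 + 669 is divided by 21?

5

Dividing 669 by 21 gives quotient 31 and remainder 18.
(8 + 18) mod 21 = 5.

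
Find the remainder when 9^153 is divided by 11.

Square-and-reduce mod 11: 9^1≡9, 9^2≡4, 9^4≡5, 9^8≡3, 9^16≡9, 9^32≡4, 9^64≡5, 9^128≡3.
153 = 1 + 8 + 16 + 128, so 9^153 ≡ 9·3·9·3 ≡ 3 (mod 11).

3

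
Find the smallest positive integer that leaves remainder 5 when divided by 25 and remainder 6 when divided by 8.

x ≡ 6 (mod 8) gives x ∈ {6, 14, 22, 30}.
The first of these with x mod 25 = 5 is 30.

30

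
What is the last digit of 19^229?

9

Powers of 9 mod 10 repeat with period 2: 9, 1.
229 leaves remainder 1 on division by 2, so 19^229 ends in 9.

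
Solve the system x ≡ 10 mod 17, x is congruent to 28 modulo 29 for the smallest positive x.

Since 29·10 ≡ 1 (mod 17), take x = 28 + 29·((10−28)·10 mod 17) = 28 + 29·7 = 231.
Check: 231 mod 17 = 10, 231 mod 29 = 28.

231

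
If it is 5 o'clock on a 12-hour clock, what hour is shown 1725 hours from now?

Dividing 1725 by 12 gives quotient 143 and remainder 9.
5 + 9 → 2 on a 12-hour dial.

2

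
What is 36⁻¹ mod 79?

11

79 = 2·36 + 7
36 = 5·7 + 1
7 = 7·1 + 0
Back-substituting gives 36·11 ≡ 1 (mod 79).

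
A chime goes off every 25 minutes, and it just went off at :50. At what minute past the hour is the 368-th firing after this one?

10

368·25 = 9200.
9200 = 153·60 + 20, so 9200 mod 60 = 20.
(50 + 20) mod 60 = 10.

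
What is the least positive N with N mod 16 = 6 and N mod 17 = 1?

86

x ≡ 6 (mod 16) gives x ∈ {6, 22, 38, 54, 70, 86}.
The first of these with x mod 17 = 1 is 86.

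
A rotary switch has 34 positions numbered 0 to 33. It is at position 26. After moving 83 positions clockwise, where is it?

7

83 mod 34 = 15 (since 2·34 = 68).
(26 + 15) mod 34 = 7.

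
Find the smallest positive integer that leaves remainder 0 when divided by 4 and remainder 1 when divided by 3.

x ≡ 1 (mod 3) gives x ∈ {1, 4}.
The first of these with x mod 4 = 0 is 4.

4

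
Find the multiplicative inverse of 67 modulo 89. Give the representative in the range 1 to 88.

67·4 = 268 = 3·89 + 1, so 67⁻¹ ≡ 4 (mod 89).

4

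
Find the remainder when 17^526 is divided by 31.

14

By repeated squaring mod 31: 17^1≡17, 17^2≡10, 17^4≡7, 17^8≡18, 17^16≡14, 17^32≡10, 17^64≡7, 17^128≡18, 17^256≡14, 17^512≡10.
526 = 2 + 4 + 8 + 512, so 17^526 ≡ 10·7·18·10 ≡ 14 (mod 31).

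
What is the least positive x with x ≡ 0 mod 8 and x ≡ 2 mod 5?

32

Since 5·5 ≡ 1 (mod 8), take x = 2 + 5·((0−2)·5 mod 8) = 2 + 5·6 = 32.
Check: 32 mod 8 = 0, 32 mod 5 = 2.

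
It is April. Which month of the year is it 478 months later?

478 − 39·12 = 10, so 478 ≡ 10 (mod 12).
April + 10 months → February.

February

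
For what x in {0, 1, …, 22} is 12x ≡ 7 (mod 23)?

The inverse of 12 mod 23 is 2 (since 12·2 = 24 ≡ 1).
So x ≡ 2·7 = 14 ≡ 14 (mod 23).
Check: 12·14 = 168 = 7·23 + 7.

14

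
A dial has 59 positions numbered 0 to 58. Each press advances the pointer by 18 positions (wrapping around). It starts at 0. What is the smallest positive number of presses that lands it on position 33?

51

The inverse of 18 mod 59 is 23 (since 18·23 = 414 ≡ 1).
So x ≡ 23·33 = 759 ≡ 51 (mod 59).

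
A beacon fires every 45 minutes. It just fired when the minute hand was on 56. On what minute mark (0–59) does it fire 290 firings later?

290·45 = 13050.
13050 − 217·60 = 30, so 13050 ≡ 30 (mod 60).
(56 + 30) mod 60 = 26.

26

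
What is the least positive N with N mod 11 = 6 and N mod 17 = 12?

x ≡ 6 (mod 11) gives x ∈ {6, 17, 28, 39, 50, 61, 72, 83, …}.
The first of these with x mod 17 = 12 is 182.

182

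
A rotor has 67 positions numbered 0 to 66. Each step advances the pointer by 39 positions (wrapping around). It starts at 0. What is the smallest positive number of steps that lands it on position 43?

The inverse of 39 mod 67 is 55 (since 39·55 = 2145 ≡ 1).
Multiplying both sides by 55: x ≡ 55·43 = 2365 ≡ 20 (mod 67).

20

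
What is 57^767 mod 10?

The units digit of 57^n cycles with period 4: 7, 9, 3, 1, …
767 leaves remainder 3 on division by 4, so 57^767 ends in 3.

3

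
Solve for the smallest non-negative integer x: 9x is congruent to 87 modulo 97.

9⁻¹ ≡ 54 (mod 97) because 9·54 = 486 = 5·97 + 1.
Multiplying both sides by 54: x ≡ 54·87 = 4698 ≡ 42 (mod 97).
Check: 9·42 = 378 = 3·97 + 87.

42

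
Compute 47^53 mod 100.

27

Successive squares of 47 mod 100: 47^1≡47, 47^2≡9, 47^4≡81, 47^8≡61, 47^16≡21, 47^32≡41.
Since 53 = 1 + 4 + 16 + 32 in binary, 47^53 ≡ 47·81·21·41 ≡ 27 (mod 100).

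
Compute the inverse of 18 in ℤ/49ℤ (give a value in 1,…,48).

49 = 2·18 + 13
18 = 1·13 + 5
13 = 2·5 + 3
5 = 1·3 + 2
3 = 1·2 + 1
2 = 2·1 + 0
Back-substituting gives 18·30 ≡ 1 (mod 49).

30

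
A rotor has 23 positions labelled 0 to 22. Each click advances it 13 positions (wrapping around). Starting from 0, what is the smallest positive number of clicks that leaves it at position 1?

16

23 = 1·13 + 10
13 = 1·10 + 3
10 = 3·3 + 1
3 = 3·1 + 0
Back-substituting gives 13·16 ≡ 1 (mod 23).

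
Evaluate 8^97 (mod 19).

Successive squares of 8 mod 19: 8^1≡8, 8^2≡7, 8^4≡11, 8^8≡7, 8^16≡11, 8^32≡7, 8^64≡11.
97 = 1 + 32 + 64, so 8^97 ≡ 8·7·11 ≡ 8 (mod 19).

8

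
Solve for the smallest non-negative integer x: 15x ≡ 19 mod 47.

42

15⁻¹ ≡ 22 (mod 47) because 15·22 = 330 = 7·47 + 1.
So x ≡ 22·19 = 418 ≡ 42 (mod 47).
Check: 15·42 = 630 = 13·47 + 19.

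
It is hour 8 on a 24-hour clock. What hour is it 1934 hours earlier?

1934 = 80·24 + 14, so 1934 mod 24 = 14.
(8 − 14) mod 24 = 18.

18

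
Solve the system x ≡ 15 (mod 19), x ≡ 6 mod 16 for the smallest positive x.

x ≡ 6 (mod 16) gives x ∈ {6, 22, 38, 54, 70, 86, 102, 118, …}.
The first of these with x mod 19 = 15 is 262.

262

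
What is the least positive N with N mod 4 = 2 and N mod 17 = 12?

46

x ≡ 2 (mod 4) gives x ∈ {2, 6, 10, 14, 18, 22, 26, 30, …}.
The first of these with x mod 17 = 12 is 46.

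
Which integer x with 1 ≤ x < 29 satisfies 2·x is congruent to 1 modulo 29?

2·15 = 30 = 1·29 + 1, so 2⁻¹ ≡ 15 (mod 29).

15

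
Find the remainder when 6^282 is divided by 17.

15

Square-and-reduce mod 17: 6^1≡6, 6^2≡2, 6^4≡4, 6^8≡16, 6^16≡1, 6^32≡1, 6^64≡1, 6^128≡1, 6^256≡1.
282 = 2 + 8 + 16 + 256, so 6^282 ≡ 2·16·1·1 ≡ 15 (mod 17).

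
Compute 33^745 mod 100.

93

By repeated squaring mod 100: 33^1≡33, 33^2≡89, 33^4≡21, 33^8≡41, 33^16≡81, 33^32≡61, 33^64≡21, 33^128≡41, 33^256≡81, 33^512≡61.
745 = 1 + 8 + 32 + 64 + 128 + 512, so 33^745 ≡ 33·41·61·21·41·61 ≡ 93 (mod 100).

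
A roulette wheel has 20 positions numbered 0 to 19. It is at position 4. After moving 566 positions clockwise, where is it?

10

566 = 28·20 + 6, so 566 mod 20 = 6.
(4 + 6) mod 20 = 10.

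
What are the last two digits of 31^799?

71

Square-and-reduce mod 100: 31^1≡31, 31^2≡61, 31^4≡21, 31^8≡41, 31^16≡81, 31^32≡61, 31^64≡21, 31^128≡41, 31^256≡81, 31^512≡61.
Since 799 = 1 + 2 + 4 + 8 + 16 + 256 + 512 in binary, 31^799 ≡ 31·61·21·41·81·81·61 ≡ 71 (mod 100).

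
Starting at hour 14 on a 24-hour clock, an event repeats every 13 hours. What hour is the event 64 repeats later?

6

64·13 = 832.
832 mod 24 = 16 (since 34·24 = 816).
(14 + 16) mod 24 = 6.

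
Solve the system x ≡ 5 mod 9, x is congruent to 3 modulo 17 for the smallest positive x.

Since 17·8 ≡ 1 (mod 9), take x = 3 + 17·((5−3)·8 mod 9) = 3 + 17·7 = 122.
Check: 122 mod 9 = 5, 122 mod 17 = 3.

122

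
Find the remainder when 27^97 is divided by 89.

Successive squares of 27 mod 89: 27^1≡27, 27^2≡17, 27^4≡22, 27^8≡39, 27^16≡8, 27^32≡64, 27^64≡2.
97 = 1 + 32 + 64, so 27^97 ≡ 27·64·2 ≡ 74 (mod 89).

74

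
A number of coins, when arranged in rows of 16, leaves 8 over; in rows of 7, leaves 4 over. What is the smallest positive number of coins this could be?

88

Since 7·7 ≡ 1 (mod 16), take x = 4 + 7·((8−4)·7 mod 16) = 4 + 7·12 = 88.
Check: 88 mod 16 = 8, 88 mod 7 = 4.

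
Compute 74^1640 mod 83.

By repeated squaring mod 83: 74^1≡74, 74^2≡81, 74^4≡4, 74^8≡16, 74^16≡7, 74^32≡49, 74^64≡77, 74^128≡36, 74^256≡51, 74^512≡28, 74^1024≡37.
Since 1640 = 8 + 32 + 64 + 512 + 1024 in binary, 74^1640 ≡ 16·49·77·28·37 ≡ 1 (mod 83).

1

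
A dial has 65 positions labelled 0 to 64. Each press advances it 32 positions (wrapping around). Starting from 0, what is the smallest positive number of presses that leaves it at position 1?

63

32·63 = 2016 = 31·65 + 1, so 32⁻¹ ≡ 63 (mod 65).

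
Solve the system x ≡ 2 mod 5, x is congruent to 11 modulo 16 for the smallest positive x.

x ≡ 2 (mod 5) gives x ∈ {2, 7, 12, 17, 22, 27}.
The first of these with x mod 16 = 11 is 27.

27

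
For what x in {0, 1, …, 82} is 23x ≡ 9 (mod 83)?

23⁻¹ ≡ 65 (mod 83) because 23·65 = 1495 = 18·83 + 1.
So x ≡ 65·9 = 585 ≡ 4 (mod 83).

4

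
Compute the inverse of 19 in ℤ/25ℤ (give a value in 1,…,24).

4

19·4 = 76 = 3·25 + 1, so 19⁻¹ ≡ 4 (mod 25).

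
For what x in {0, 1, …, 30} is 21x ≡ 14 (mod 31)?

11

The inverse of 21 mod 31 is 3 (since 21·3 = 63 ≡ 1).
Multiplying both sides by 3: x ≡ 3·14 = 42 ≡ 11 (mod 31).
Check: 21·11 = 231 = 7·31 + 14.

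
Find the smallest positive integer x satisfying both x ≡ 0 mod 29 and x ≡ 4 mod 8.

x ≡ 4 (mod 8) gives x ∈ {4, 12, 20, 28, 36, 44, 52, 60, …}.
The first of these with x mod 29 = 0 is 116.

116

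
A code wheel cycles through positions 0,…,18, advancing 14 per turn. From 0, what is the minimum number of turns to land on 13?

5

The inverse of 14 mod 19 is 15 (since 14·15 = 210 ≡ 1).
So x ≡ 15·13 = 195 ≡ 5 (mod 19).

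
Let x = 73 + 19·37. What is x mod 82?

38

19·37 = 703.
Dividing 703 by 82 gives quotient 8 and remainder 47.
(73 + 47) mod 82 = 38.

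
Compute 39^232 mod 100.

21

Successive squares of 39 mod 100: 39^1≡39, 39^2≡21, 39^4≡41, 39^8≡81, 39^16≡61, 39^32≡21, 39^64≡41, 39^128≡81.
Since 232 = 8 + 32 + 64 + 128 in binary, 39^232 ≡ 81·21·41·81 ≡ 21 (mod 100).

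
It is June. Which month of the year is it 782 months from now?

Dividing 782 by 12 gives quotient 65 and remainder 2.
June + 2 months → August.

August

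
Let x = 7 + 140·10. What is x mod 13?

3

140·10 = 1400.
1400 − 107·13 = 9, so 1400 ≡ 9 (mod 13).
(7 + 9) mod 13 = 3.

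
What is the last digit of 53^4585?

Last digits of 3^n: 3, 9, 7, 1 (period 4).
4585 mod 4 = 1, so the last digit matches 3^1 = 3.

3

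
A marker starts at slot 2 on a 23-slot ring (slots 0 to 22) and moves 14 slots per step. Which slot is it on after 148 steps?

4

148·14 = 2072.
Dividing 2072 by 23 gives quotient 90 and remainder 2.
(2 + 2) mod 23 = 4.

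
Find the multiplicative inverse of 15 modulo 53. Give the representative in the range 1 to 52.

46

53 = 3·15 + 8
15 = 1·8 + 7
8 = 1·7 + 1
7 = 7·1 + 0
Back-substituting gives 15·46 ≡ 1 (mod 53).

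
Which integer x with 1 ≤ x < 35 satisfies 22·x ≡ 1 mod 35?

8

22·8 = 176 = 5·35 + 1, so 22⁻¹ ≡ 8 (mod 35).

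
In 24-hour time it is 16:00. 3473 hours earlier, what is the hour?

23

3473 − 144·24 = 17, so 3473 ≡ 17 (mod 24).
(16 − 17) mod 24 = 23.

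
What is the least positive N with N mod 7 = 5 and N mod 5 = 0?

x ≡ 0 (mod 5) gives x ∈ {0, 5}.
The first of these with x mod 7 = 5 is 5.

5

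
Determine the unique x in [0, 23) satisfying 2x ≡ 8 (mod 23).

The inverse of 2 mod 23 is 12 (since 2·12 = 24 ≡ 1).
Multiplying both sides by 12: x ≡ 12·8 = 96 ≡ 4 (mod 23).

4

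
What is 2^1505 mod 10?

2

Last digits of 2^n: 2, 4, 8, 6 (period 4).
1505 leaves remainder 1 on division by 4, so 2^1505 ends in 2.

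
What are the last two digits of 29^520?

01

By repeated squaring mod 100: 29^1≡29, 29^2≡41, 29^4≡81, 29^8≡61, 29^16≡21, 29^32≡41, 29^64≡81, 29^128≡61, 29^256≡21, 29^512≡41.
Since 520 = 8 + 512 in binary, 29^520 ≡ 61·41 ≡ 1 (mod 100).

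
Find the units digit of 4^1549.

4

Last digits of 4^n: 4, 6 (period 2).
1549 leaves remainder 1 on division by 2, so 4^1549 ends in 4.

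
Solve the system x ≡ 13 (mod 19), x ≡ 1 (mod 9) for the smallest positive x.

x ≡ 1 (mod 9) gives x ∈ {1, 10, 19, 28, 37, 46, 55, 64, …}.
The first of these with x mod 19 = 13 is 127.

127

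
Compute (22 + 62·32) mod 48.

38

62·32 = 1984.
1984 mod 48 = 16 (since 41·48 = 1968).
(22 + 16) mod 48 = 38.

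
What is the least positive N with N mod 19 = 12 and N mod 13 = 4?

69

x ≡ 4 (mod 13) gives x ∈ {4, 17, 30, 43, 56, 69}.
The first of these with x mod 19 = 12 is 69.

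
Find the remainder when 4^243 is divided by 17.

13

Square-and-reduce mod 17: 4^1≡4, 4^2≡16, 4^4≡1, 4^8≡1, 4^16≡1, 4^32≡1, 4^64≡1, 4^128≡1.
243 = 1 + 2 + 16 + 32 + 64 + 128, so 4^243 ≡ 4·16·1·1·1·1 ≡ 13 (mod 17).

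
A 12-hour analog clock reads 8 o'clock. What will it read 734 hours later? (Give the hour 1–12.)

734 − 61·12 = 2, so 734 ≡ 2 (mod 12).
8 + 2 → 10 on a 12-hour dial.

10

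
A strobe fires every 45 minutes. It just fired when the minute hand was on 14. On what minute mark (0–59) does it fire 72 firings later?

14

72·45 = 3240.
3240 = 54·60 + 0, so 3240 mod 60 = 0.
(14 + 0) mod 60 = 14.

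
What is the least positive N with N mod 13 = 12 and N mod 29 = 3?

x ≡ 12 (mod 13) gives x ∈ {12, 25, 38, 51, 64, 77, 90}.
The first of these with x mod 29 = 3 is 90.

90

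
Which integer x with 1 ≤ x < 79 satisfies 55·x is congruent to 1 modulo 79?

23

79 = 1·55 + 24
55 = 2·24 + 7
24 = 3·7 + 3
7 = 2·3 + 1
3 = 3·1 + 0
Back-substituting gives 55·23 ≡ 1 (mod 79).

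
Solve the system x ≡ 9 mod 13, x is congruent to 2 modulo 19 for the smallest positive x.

230

x ≡ 9 (mod 13) gives x ∈ {9, 22, 35, 48, 61, 74, 87, 100, …}.
The first of these with x mod 19 = 2 is 230.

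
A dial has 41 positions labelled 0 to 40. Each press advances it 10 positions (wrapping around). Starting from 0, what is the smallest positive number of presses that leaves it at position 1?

41 = 4·10 + 1
10 = 10·1 + 0
Back-substituting gives 10·37 ≡ 1 (mod 41).

37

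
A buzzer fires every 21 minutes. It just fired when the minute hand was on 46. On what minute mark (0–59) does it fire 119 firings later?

119·21 = 2499.
Dividing 2499 by 60 gives quotient 41 and remainder 39.
(46 + 39) mod 60 = 25.

25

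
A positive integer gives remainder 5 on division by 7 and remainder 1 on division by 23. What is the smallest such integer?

Since 23·4 ≡ 1 (mod 7), take x = 1 + 23·((5−1)·4 mod 7) = 1 + 23·2 = 47.
Check: 47 mod 7 = 5, 47 mod 23 = 1.

47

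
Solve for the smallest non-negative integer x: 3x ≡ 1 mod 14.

The inverse of 3 mod 14 is 5 (since 3·5 = 15 ≡ 1).
Multiplying both sides by 5: x ≡ 5·1 = 5 ≡ 5 (mod 14).

5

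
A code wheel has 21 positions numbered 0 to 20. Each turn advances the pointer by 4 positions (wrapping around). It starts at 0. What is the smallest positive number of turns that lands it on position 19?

10

The inverse of 4 mod 21 is 16 (since 4·16 = 64 ≡ 1).
Multiplying both sides by 16: x ≡ 16·19 = 304 ≡ 10 (mod 21).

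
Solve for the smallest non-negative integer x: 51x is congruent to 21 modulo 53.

16

51⁻¹ ≡ 26 (mod 53) because 51·26 = 1326 = 25·53 + 1.
So x ≡ 26·21 = 546 ≡ 16 (mod 53).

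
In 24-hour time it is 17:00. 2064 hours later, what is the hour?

17

Dividing 2064 by 24 gives quotient 86 and remainder 0.
(17 + 0) mod 24 = 17.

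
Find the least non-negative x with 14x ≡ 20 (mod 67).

14⁻¹ ≡ 24 (mod 67) because 14·24 = 336 = 5·67 + 1.
So x ≡ 24·20 = 480 ≡ 11 (mod 67).
Check: 14·11 = 154 = 2·67 + 20.

11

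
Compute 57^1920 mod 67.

By repeated squaring mod 67: 57^1≡57, 57^2≡33, 57^4≡17, 57^8≡21, 57^16≡39, 57^32≡47, 57^64≡65, 57^128≡4, 57^256≡16, 57^512≡55, 57^1024≡10.
Since 1920 = 128 + 256 + 512 + 1024 in binary, 57^1920 ≡ 4·16·55·10 ≡ 25 (mod 67).

25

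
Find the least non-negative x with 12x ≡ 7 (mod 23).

14

The inverse of 12 mod 23 is 2 (since 12·2 = 24 ≡ 1).
Multiplying both sides by 2: x ≡ 2·7 = 14 ≡ 14 (mod 23).
Check: 12·14 = 168 = 7·23 + 7.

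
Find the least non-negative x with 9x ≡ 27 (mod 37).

The inverse of 9 mod 37 is 33 (since 9·33 = 297 ≡ 1).
So x ≡ 33·27 = 891 ≡ 3 (mod 37).
Check: 9·3 = 27 = 0·37 + 27.

3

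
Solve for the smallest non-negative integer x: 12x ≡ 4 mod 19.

The inverse of 12 mod 19 is 8 (since 12·8 = 96 ≡ 1).
Multiplying both sides by 8: x ≡ 8·4 = 32 ≡ 13 (mod 19).
Check: 12·13 = 156 = 8·19 + 4.

13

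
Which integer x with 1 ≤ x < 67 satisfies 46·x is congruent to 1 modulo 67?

67 = 1·46 + 21
46 = 2·21 + 4
21 = 5·4 + 1
4 = 4·1 + 0
Back-substituting gives 46·51 ≡ 1 (mod 67).

51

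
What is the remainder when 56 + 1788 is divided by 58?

46

1788 mod 58 = 48 (since 30·58 = 1740).
(56 + 48) mod 58 = 46.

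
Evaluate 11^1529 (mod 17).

6

Successive squares of 11 mod 17: 11^1≡11, 11^2≡2, 11^4≡4, 11^8≡16, 11^16≡1, 11^32≡1, 11^64≡1, 11^128≡1, 11^256≡1, 11^512≡1, 11^1024≡1.
Since 1529 = 1 + 8 + 16 + 32 + 64 + 128 + 256 + 1024 in binary, 11^1529 ≡ 11·16·1·1·1·1·1·1 ≡ 6 (mod 17).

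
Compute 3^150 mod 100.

49

Square-and-reduce mod 100: 3^1≡3, 3^2≡9, 3^4≡81, 3^8≡61, 3^16≡21, 3^32≡41, 3^64≡81, 3^128≡61.
Since 150 = 2 + 4 + 16 + 128 in binary, 3^150 ≡ 9·81·21·61 ≡ 49 (mod 100).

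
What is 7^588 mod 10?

1

Last digits of 7^n: 7, 9, 3, 1 (period 4).
588 leaves remainder 0 on division by 4, so 7^588 ends in 1.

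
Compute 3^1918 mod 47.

37

Successive squares of 3 mod 47: 3^1≡3, 3^2≡9, 3^4≡34, 3^8≡28, 3^16≡32, 3^32≡37, 3^64≡6, 3^128≡36, 3^256≡27, 3^512≡24, 3^1024≡12.
Since 1918 = 2 + 4 + 8 + 16 + 32 + 64 + 256 + 512 + 1024 in binary, 3^1918 ≡ 9·34·28·32·37·6·27·24·12 ≡ 37 (mod 47).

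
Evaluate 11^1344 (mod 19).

Successive squares of 11 mod 19: 11^1≡11, 11^2≡7, 11^4≡11, 11^8≡7, 11^16≡11, 11^32≡7, 11^64≡11, 11^128≡7, 11^256≡11, 11^512≡7, 11^1024≡11.
Since 1344 = 64 + 256 + 1024 in binary, 11^1344 ≡ 11·11·11 ≡ 1 (mod 19).

1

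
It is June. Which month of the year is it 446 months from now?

August

446 − 37·12 = 2, so 446 ≡ 2 (mod 12).
June + 2 months → August.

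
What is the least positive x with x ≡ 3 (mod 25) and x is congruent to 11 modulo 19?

353

x ≡ 11 (mod 19) gives x ∈ {11, 30, 49, 68, 87, 106, 125, 144, …}.
The first of these with x mod 25 = 3 is 353.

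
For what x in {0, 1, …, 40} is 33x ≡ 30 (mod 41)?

27

The inverse of 33 mod 41 is 5 (since 33·5 = 165 ≡ 1).
So x ≡ 5·30 = 150 ≡ 27 (mod 41).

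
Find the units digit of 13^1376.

1

Powers of 3 mod 10 repeat with period 4: 3, 9, 7, 1.
1376 leaves remainder 0 on division by 4, so 13^1376 ends in 1.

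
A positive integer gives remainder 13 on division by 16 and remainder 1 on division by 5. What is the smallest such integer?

61

x ≡ 1 (mod 5) gives x ∈ {1, 6, 11, 16, 21, 26, 31, 36, …}.
The first of these with x mod 16 = 13 is 61.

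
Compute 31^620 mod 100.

By repeated squaring mod 100: 31^1≡31, 31^2≡61, 31^4≡21, 31^8≡41, 31^16≡81, 31^32≡61, 31^64≡21, 31^128≡41, 31^256≡81, 31^512≡61.
620 = 4 + 8 + 32 + 64 + 512, so 31^620 ≡ 21·41·61·21·61 ≡ 1 (mod 100).

1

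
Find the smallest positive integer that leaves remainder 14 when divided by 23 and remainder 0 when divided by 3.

60

x ≡ 0 (mod 3) gives x ∈ {0, 3, 6, 9, 12, 15, 18, 21, …}.
The first of these with x mod 23 = 14 is 60.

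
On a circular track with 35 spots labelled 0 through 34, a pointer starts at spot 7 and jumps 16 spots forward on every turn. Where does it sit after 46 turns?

46·16 = 736.
736 mod 35 = 1 (since 21·35 = 735).
(7 + 1) mod 35 = 8.

8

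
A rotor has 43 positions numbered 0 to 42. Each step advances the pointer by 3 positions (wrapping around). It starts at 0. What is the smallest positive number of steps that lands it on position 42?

3⁻¹ ≡ 29 (mod 43) because 3·29 = 87 = 2·43 + 1.
So x ≡ 29·42 = 1218 ≡ 14 (mod 43).

14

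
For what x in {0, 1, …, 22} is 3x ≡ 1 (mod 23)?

8

3⁻¹ ≡ 8 (mod 23) because 3·8 = 24 = 1·23 + 1.
Multiplying both sides by 8: x ≡ 8·1 = 8 ≡ 8 (mod 23).
Check: 3·8 = 24 = 1·23 + 1.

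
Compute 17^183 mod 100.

13

By repeated squaring mod 100: 17^1≡17, 17^2≡89, 17^4≡21, 17^8≡41, 17^16≡81, 17^32≡61, 17^64≡21, 17^128≡41.
Since 183 = 1 + 2 + 4 + 16 + 32 + 128 in binary, 17^183 ≡ 17·89·21·81·61·41 ≡ 13 (mod 100).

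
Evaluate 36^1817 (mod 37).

Successive squares of 36 mod 37: 36^1≡36, 36^2≡1, 36^4≡1, 36^8≡1, 36^16≡1, 36^32≡1, 36^64≡1, 36^128≡1, 36^256≡1, 36^512≡1, 36^1024≡1.
Since 1817 = 1 + 8 + 16 + 256 + 512 + 1024 in binary, 36^1817 ≡ 36·1·1·1·1·1 ≡ 36 (mod 37).

36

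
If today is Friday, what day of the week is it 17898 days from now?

Thursday

17898 mod 7 = 6 (since 2556·7 = 17892).
Friday + 6 days → Thursday.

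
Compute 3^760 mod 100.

1

Square-and-reduce mod 100: 3^1≡3, 3^2≡9, 3^4≡81, 3^8≡61, 3^16≡21, 3^32≡41, 3^64≡81, 3^128≡61, 3^256≡21, 3^512≡41.
Since 760 = 8 + 16 + 32 + 64 + 128 + 512 in binary, 3^760 ≡ 61·21·41·81·61·41 ≡ 1 (mod 100).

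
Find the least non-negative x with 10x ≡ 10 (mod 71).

1

The inverse of 10 mod 71 is 64 (since 10·64 = 640 ≡ 1).
So x ≡ 64·10 = 640 ≡ 1 (mod 71).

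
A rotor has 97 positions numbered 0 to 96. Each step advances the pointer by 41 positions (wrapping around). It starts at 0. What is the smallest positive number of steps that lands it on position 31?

67

41⁻¹ ≡ 71 (mod 97) because 41·71 = 2911 = 30·97 + 1.
Multiplying both sides by 71: x ≡ 71·31 = 2201 ≡ 67 (mod 97).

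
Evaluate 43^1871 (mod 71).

29

Successive squares of 43 mod 71: 43^1≡43, 43^2≡3, 43^4≡9, 43^8≡10, 43^16≡29, 43^32≡60, 43^64≡50, 43^128≡15, 43^256≡12, 43^512≡2, 43^1024≡4.
Since 1871 = 1 + 2 + 4 + 8 + 64 + 256 + 512 + 1024 in binary, 43^1871 ≡ 43·3·9·10·50·12·2·4 ≡ 29 (mod 71).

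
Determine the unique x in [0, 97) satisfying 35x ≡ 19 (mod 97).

92

35⁻¹ ≡ 61 (mod 97) because 35·61 = 2135 = 22·97 + 1.
So x ≡ 61·19 = 1159 ≡ 92 (mod 97).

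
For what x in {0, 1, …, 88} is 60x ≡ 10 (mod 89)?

15

60⁻¹ ≡ 46 (mod 89) because 60·46 = 2760 = 31·89 + 1.
Multiplying both sides by 46: x ≡ 46·10 = 460 ≡ 15 (mod 89).
Check: 60·15 = 900 = 10·89 + 10.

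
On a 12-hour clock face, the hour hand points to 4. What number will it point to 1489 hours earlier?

1489 = 124·12 + 1, so 1489 mod 12 = 1.
4 − 1 → 3 on a 12-hour dial.

3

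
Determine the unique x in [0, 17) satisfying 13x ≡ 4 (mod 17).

16

13⁻¹ ≡ 4 (mod 17) because 13·4 = 52 = 3·17 + 1.
Multiplying both sides by 4: x ≡ 4·4 = 16 ≡ 16 (mod 17).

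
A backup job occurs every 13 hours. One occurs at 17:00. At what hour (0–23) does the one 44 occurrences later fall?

44·13 = 572.
Dividing 572 by 24 gives quotient 23 and remainder 20.
(17 + 20) mod 24 = 13.

13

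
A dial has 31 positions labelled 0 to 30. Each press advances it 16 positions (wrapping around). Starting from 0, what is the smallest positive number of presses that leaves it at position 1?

31 = 1·16 + 15
16 = 1·15 + 1
15 = 15·1 + 0
Back-substituting gives 16·2 ≡ 1 (mod 31).

2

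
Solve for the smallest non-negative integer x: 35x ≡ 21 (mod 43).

The inverse of 35 mod 43 is 16 (since 35·16 = 560 ≡ 1).
So x ≡ 16·21 = 336 ≡ 35 (mod 43).
Check: 35·35 = 1225 = 28·43 + 21.

35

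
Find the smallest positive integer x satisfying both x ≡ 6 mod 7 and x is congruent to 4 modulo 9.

Since 9·4 ≡ 1 (mod 7), take x = 4 + 9·((6−4)·4 mod 7) = 4 + 9·1 = 13.
Check: 13 mod 7 = 6, 13 mod 9 = 4.

13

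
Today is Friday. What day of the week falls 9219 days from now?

Dividing 9219 by 7 gives quotient 1317 and remainder 0.
Friday + 0 days → Friday.

Friday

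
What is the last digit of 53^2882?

Powers of 3 mod 10 repeat with period 4: 3, 9, 7, 1.
2882 leaves remainder 2 on division by 4, so 53^2882 ends in 9.

9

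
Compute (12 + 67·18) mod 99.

67·18 = 1206.
1206 − 12·99 = 18, so 1206 ≡ 18 (mod 99).
(12 + 18) mod 99 = 30.

30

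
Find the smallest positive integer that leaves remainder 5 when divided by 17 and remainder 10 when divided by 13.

x ≡ 10 (mod 13) gives x ∈ {10, 23, 36, 49, 62, 75, 88, 101, …}.
The first of these with x mod 17 = 5 is 192.

192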